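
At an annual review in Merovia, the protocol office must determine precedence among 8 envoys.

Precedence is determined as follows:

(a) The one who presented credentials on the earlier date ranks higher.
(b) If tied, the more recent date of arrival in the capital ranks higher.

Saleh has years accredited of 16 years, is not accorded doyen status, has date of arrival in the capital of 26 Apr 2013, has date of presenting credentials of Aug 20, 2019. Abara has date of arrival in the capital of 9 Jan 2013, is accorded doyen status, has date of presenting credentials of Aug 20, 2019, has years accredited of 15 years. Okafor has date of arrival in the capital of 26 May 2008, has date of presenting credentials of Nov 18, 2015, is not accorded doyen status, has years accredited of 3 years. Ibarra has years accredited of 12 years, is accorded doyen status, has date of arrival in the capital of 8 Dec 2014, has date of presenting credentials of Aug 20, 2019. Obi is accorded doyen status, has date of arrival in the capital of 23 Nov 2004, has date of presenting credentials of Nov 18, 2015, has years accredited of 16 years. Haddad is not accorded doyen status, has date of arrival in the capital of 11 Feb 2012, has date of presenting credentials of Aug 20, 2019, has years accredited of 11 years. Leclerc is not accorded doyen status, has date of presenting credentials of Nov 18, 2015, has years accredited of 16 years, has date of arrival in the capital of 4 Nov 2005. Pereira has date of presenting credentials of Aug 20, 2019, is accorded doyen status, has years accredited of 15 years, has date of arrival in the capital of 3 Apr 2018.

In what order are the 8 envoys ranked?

By date of presenting credentials (earlier first): Okafor, Leclerc and Obi (each Nov 18, 2015); then Pereira, Ibarra, Saleh, Abara and Haddad (each Aug 20, 2019).
Among Okafor, Leclerc and Obi, by date of arrival in the capital (later first): Okafor (26 May 2008) before Leclerc (4 Nov 2005) before Obi (23 Nov 2004).
Among Pereira, Ibarra, Saleh, Abara and Haddad, by date of arrival in the capital (later first): Pereira (3 Apr 2018) before Ibarra (8 Dec 2014) before Saleh (26 Apr 2013) before Abara (9 Jan 2013) before Haddad (11 Feb 2012).
Full order: Okafor, Leclerc, Obi, Pereira, Ibarra, Saleh, Abara, Haddad.

Okafor, Leclerc, Obi, Pereira, Ibarra, Saleh, Abara, Haddad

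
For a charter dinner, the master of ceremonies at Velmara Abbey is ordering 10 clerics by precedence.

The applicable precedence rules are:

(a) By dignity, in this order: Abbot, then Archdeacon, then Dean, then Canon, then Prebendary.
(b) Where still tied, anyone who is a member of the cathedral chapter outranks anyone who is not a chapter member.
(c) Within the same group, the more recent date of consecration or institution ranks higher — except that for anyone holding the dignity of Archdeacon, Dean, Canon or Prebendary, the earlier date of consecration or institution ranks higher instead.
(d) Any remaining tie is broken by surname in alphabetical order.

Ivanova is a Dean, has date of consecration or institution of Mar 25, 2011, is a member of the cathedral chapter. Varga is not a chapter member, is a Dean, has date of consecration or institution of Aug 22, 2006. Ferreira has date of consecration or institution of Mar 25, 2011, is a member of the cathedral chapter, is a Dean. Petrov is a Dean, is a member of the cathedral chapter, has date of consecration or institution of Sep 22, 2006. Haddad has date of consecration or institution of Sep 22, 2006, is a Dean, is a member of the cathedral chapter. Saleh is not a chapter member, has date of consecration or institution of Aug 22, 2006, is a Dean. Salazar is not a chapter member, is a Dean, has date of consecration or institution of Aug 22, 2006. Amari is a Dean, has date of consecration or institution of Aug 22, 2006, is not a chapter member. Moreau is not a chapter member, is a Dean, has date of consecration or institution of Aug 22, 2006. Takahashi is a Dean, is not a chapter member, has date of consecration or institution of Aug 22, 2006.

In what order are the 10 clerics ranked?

By dignity: Haddad, Petrov, Ferreira, Ivanova, Amari, Moreau, Salazar, Saleh, Takahashi and Varga (Dean).
Among Haddad, Petrov, Ferreira, Ivanova, Amari, Moreau, Salazar, Saleh, Takahashi and Varga, a member of the cathedral chapter before not a chapter member: Haddad, Petrov, Ferreira and Ivanova (a member of the cathedral chapter) before Amari, Moreau, Salazar, Saleh, Takahashi and Varga (not a chapter member).
Among Haddad, Petrov, Ferreira and Ivanova, by date of consecration or institution (earlier first) (reversed rule for this group): Haddad and Petrov (Sep 22, 2006) before Ferreira and Ivanova (Mar 25, 2011).
Among Haddad and Petrov, alphabetically by surname: Haddad before Petrov.
Among Ferreira and Ivanova, alphabetically by surname: Ferreira before Ivanova.
Amari, Moreau, Salazar, Saleh, Takahashi and Varga all have date of consecration or institution Aug 22, 2006, so the next rule applies.
Among Amari, Moreau, Salazar, Saleh, Takahashi and Varga, alphabetically by surname: Amari before Moreau before Salazar before Saleh before Takahashi before Varga.
Full order: Haddad, Petrov, Ferreira, Ivanova, Amari, Moreau, Salazar, Saleh, Takahashi, Varga.

Haddad, Petrov, Ferreira, Ivanova, Amari, Moreau, Salazar, Saleh, Takahashi, Varga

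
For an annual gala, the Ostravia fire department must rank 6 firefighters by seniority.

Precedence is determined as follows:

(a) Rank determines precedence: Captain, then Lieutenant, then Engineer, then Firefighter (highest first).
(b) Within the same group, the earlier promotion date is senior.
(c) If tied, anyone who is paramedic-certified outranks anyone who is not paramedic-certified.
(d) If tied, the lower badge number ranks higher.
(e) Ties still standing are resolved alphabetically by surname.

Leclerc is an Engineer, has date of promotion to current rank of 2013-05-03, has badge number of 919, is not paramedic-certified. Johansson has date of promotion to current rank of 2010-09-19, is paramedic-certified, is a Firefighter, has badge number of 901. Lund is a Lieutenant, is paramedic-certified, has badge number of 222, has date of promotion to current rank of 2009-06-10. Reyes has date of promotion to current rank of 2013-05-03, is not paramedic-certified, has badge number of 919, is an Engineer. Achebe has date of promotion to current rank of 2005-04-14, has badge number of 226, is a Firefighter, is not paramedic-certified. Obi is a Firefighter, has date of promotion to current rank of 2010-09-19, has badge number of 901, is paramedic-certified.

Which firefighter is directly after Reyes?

Achebe

By rank: Lund (Lieutenant); then Leclerc and Reyes (Engineer); then Achebe, Johansson and Obi (Firefighter).
Leclerc and Reyes both have date of promotion to current rank 2013-05-03, so the next rule applies.
Leclerc and Reyes are each not paramedic-certified, so the next rule applies.
Leclerc and Reyes both have badge number 919, so the next rule applies.
Among Leclerc and Reyes, alphabetically by surname: Leclerc before Reyes.
Among Achebe, Johansson and Obi, by date of promotion to current rank (earlier first): Achebe (2005-04-14) before Johansson and Obi (2010-09-19).
Johansson and Obi are each paramedic-certified, so the next rule applies.
Johansson and Obi both have badge number 901, so the next rule applies.
Among Johansson and Obi, alphabetically by surname: Johansson before Obi.
Order: Lund, Leclerc, Reyes, Achebe, Johansson, Obi.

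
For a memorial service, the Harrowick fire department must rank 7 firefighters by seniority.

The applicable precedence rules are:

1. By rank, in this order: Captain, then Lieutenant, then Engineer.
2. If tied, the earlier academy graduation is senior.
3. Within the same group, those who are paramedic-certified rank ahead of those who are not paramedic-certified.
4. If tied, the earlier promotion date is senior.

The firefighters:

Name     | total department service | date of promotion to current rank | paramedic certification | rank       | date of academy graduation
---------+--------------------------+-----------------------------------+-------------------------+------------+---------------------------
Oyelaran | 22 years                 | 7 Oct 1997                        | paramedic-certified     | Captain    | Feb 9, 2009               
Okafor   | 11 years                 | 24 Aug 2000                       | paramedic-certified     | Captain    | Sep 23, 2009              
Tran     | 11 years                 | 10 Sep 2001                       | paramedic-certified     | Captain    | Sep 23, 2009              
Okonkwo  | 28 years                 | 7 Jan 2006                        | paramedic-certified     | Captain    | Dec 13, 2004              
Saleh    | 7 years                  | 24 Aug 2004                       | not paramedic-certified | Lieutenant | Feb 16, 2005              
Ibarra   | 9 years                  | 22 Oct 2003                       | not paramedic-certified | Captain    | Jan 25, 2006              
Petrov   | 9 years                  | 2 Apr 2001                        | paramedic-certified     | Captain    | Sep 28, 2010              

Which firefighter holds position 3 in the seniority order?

Oyelaran

By rank: Okonkwo, Ibarra, Oyelaran, Okafor, Tran and Petrov (Captain); then Saleh (Lieutenant).
Among Okonkwo, Ibarra, Oyelaran, Okafor, Tran and Petrov, by date of academy graduation (earlier first): Okonkwo (Dec 13, 2004) before Ibarra (Jan 25, 2006) before Oyelaran (Feb 9, 2009) before Okafor and Tran (Sep 23, 2009) before Petrov (Sep 28, 2010).
Okafor and Tran are each paramedic-certified, so the next rule applies.
Among Okafor and Tran, by date of promotion to current rank (earlier first): Okafor (24 Aug 2000) before Tran (10 Sep 2001).
Order: Okonkwo, Ibarra, Oyelaran, Okafor, Tran, Petrov, Saleh.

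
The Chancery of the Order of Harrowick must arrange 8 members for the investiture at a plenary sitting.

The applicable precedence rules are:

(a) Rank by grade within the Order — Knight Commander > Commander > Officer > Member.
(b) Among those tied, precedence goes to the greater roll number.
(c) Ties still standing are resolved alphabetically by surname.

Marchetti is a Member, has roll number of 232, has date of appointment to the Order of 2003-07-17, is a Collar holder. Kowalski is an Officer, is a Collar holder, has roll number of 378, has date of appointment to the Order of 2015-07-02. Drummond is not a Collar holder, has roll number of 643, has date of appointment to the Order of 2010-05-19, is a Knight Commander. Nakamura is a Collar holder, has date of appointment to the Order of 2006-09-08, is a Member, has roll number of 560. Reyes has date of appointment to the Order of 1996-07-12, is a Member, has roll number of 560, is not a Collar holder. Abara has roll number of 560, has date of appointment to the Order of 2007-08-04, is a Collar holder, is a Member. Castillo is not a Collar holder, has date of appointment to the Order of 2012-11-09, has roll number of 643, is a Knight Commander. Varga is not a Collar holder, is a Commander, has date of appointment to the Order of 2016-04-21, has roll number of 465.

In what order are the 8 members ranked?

Castillo, Drummond, Varga, Kowalski, Abara, Nakamura, Reyes, Marchetti

By grade within the Order: Castillo and Drummond (Knight Commander); then Varga (Commander); then Kowalski (Officer); then Abara, Nakamura, Reyes and Marchetti (Member).
Castillo and Drummond both have roll number 643, so the next rule applies.
Among Castillo and Drummond, alphabetically by surname: Castillo before Drummond.
Among Abara, Nakamura, Reyes and Marchetti, by roll number (higher first): Abara, Nakamura and Reyes (560) before Marchetti (232).
Among Abara, Nakamura and Reyes, alphabetically by surname: Abara before Nakamura before Reyes.
Full order: Castillo, Drummond, Varga, Kowalski, Abara, Nakamura, Reyes, Marchetti.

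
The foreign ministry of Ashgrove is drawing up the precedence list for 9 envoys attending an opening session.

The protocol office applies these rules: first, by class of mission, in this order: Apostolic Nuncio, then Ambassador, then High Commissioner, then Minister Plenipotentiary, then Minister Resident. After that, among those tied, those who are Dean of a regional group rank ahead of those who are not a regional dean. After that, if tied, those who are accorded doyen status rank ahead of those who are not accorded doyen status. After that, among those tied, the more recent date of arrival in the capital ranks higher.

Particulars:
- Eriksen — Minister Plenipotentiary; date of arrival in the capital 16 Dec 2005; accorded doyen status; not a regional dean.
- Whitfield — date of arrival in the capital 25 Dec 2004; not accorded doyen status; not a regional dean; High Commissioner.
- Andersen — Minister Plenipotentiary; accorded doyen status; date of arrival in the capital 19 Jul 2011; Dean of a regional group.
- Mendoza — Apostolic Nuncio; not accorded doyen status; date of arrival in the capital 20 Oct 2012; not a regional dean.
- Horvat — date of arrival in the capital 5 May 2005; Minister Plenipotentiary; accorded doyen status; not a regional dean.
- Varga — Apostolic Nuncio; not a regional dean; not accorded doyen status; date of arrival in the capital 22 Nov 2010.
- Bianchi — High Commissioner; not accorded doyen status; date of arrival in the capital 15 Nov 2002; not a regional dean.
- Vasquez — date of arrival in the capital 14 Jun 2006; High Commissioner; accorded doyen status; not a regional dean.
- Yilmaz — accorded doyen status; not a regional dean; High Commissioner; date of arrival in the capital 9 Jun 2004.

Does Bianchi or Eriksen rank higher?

By class of mission: Mendoza and Varga (Apostolic Nuncio); then Vasquez, Yilmaz, Whitfield and Bianchi (High Commissioner); then Andersen, Eriksen and Horvat (Minister Plenipotentiary).
Mendoza and Varga are each not a regional dean, so the next rule applies.
Mendoza and Varga are each not accorded doyen status, so the next rule applies.
Among Mendoza and Varga, by date of arrival in the capital (later first): Mendoza (20 Oct 2012) before Varga (22 Nov 2010).
Vasquez, Yilmaz, Whitfield and Bianchi are each not a regional dean, so the next rule applies.
Among Vasquez, Yilmaz, Whitfield and Bianchi, accorded doyen status before not accorded doyen status: Vasquez and Yilmaz (accorded doyen status) before Whitfield and Bianchi (not accorded doyen status).
Among Vasquez and Yilmaz, by date of arrival in the capital (later first): Vasquez (14 Jun 2006) before Yilmaz (9 Jun 2004).
Among Whitfield and Bianchi, by date of arrival in the capital (later first): Whitfield (25 Dec 2004) before Bianchi (15 Nov 2002).
Among Andersen, Eriksen and Horvat, Dean of a regional group before not a regional dean: Andersen (Dean of a regional group) before Eriksen and Horvat (not a regional dean).
Eriksen and Horvat are each accorded doyen status, so the next rule applies.
Among Eriksen and Horvat, by date of arrival in the capital (later first): Eriksen (16 Dec 2005) before Horvat (5 May 2005).
So Bianchi takes precedence.

Bianchi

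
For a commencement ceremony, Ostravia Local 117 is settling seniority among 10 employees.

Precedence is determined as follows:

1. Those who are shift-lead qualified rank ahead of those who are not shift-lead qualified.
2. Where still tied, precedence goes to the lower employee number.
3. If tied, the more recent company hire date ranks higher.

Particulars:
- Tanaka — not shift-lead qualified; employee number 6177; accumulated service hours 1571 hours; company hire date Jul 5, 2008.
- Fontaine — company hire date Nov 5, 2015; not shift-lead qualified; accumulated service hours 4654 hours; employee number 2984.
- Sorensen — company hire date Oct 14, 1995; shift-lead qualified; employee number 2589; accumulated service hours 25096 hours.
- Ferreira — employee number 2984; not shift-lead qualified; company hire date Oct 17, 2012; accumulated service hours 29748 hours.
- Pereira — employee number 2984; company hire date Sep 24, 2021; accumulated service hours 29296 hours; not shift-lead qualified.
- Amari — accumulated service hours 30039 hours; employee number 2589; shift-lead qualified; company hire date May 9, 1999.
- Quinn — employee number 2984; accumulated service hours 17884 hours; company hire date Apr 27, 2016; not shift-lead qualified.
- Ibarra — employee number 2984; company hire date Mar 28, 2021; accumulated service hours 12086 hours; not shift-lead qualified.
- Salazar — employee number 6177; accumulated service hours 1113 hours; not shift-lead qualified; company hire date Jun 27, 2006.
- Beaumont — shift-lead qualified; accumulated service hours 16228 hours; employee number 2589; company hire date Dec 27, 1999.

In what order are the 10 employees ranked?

By the first rule: Beaumont, Amari and Sorensen (each shift-lead qualified); then Pereira, Ibarra, Quinn, Fontaine, Ferreira, Tanaka and Salazar (each not shift-lead qualified).
Beaumont, Amari and Sorensen all have employee number 2589, so the next rule applies.
Among Beaumont, Amari and Sorensen, by company hire date (later first): Beaumont (Dec 27, 1999) before Amari (May 9, 1999) before Sorensen (Oct 14, 1995).
Among Pereira, Ibarra, Quinn, Fontaine, Ferreira, Tanaka and Salazar, by employee number (lower first): Pereira, Ibarra, Quinn, Fontaine and Ferreira (2984) before Tanaka and Salazar (6177).
Among Pereira, Ibarra, Quinn, Fontaine and Ferreira, by company hire date (later first): Pereira (Sep 24, 2021) before Ibarra (Mar 28, 2021) before Quinn (Apr 27, 2016) before Fontaine (Nov 5, 2015) before Ferreira (Oct 17, 2012).
Among Tanaka and Salazar, by company hire date (later first): Tanaka (Jul 5, 2008) before Salazar (Jun 27, 2006).
Full order: Beaumont, Amari, Sorensen, Pereira, Ibarra, Quinn, Fontaine, Ferreira, Tanaka, Salazar.

Beaumont, Amari, Sorensen, Pereira, Ibarra, Quinn, Fontaine, Ferreira, Tanaka, Salazar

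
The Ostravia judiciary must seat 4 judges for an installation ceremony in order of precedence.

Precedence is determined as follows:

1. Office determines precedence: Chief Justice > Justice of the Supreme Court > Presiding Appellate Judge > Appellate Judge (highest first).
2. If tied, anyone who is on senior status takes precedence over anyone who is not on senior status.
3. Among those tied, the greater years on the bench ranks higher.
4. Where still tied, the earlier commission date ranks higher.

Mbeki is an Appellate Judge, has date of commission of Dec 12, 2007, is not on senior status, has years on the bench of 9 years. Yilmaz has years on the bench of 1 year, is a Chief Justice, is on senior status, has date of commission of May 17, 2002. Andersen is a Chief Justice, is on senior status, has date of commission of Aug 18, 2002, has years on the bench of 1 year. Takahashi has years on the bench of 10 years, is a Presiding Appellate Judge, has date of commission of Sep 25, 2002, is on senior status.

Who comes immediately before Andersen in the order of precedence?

By office: Yilmaz and Andersen (Chief Justice); then Takahashi (Presiding Appellate Judge); then Mbeki (Appellate Judge).
Yilmaz and Andersen are each on senior status, so the next rule applies.
Yilmaz and Andersen both have years on the bench 1 year, so the next rule applies.
Among Yilmaz and Andersen, by date of commission (earlier first): Yilmaz (May 17, 2002) before Andersen (Aug 18, 2002).
Order: Yilmaz, Andersen, Takahashi, Mbeki.

Yilmaz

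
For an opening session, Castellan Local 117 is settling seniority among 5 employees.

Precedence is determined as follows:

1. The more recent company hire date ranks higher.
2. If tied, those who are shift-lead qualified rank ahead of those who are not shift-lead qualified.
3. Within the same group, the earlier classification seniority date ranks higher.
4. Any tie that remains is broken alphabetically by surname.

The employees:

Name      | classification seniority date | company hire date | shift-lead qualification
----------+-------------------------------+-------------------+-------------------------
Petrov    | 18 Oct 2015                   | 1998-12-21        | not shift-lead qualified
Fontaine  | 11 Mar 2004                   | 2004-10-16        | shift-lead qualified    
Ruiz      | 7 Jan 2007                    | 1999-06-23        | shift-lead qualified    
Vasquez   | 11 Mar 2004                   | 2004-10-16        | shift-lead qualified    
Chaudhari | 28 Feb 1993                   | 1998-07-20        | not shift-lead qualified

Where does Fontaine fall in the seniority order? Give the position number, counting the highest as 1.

By company hire date (later first): Fontaine and Vasquez (both 2004-10-16); then Ruiz (1999-06-23); then Petrov (1998-12-21); then Chaudhari (1998-07-20).
Fontaine and Vasquez are each shift-lead qualified, so the next rule applies.
Fontaine and Vasquez both have classification seniority date 11 Mar 2004, so the next rule applies.
Among Fontaine and Vasquez, alphabetically by surname: Fontaine before Vasquez.
Order: Fontaine, Vasquez, Ruiz, Petrov, Chaudhari. So position 1.

1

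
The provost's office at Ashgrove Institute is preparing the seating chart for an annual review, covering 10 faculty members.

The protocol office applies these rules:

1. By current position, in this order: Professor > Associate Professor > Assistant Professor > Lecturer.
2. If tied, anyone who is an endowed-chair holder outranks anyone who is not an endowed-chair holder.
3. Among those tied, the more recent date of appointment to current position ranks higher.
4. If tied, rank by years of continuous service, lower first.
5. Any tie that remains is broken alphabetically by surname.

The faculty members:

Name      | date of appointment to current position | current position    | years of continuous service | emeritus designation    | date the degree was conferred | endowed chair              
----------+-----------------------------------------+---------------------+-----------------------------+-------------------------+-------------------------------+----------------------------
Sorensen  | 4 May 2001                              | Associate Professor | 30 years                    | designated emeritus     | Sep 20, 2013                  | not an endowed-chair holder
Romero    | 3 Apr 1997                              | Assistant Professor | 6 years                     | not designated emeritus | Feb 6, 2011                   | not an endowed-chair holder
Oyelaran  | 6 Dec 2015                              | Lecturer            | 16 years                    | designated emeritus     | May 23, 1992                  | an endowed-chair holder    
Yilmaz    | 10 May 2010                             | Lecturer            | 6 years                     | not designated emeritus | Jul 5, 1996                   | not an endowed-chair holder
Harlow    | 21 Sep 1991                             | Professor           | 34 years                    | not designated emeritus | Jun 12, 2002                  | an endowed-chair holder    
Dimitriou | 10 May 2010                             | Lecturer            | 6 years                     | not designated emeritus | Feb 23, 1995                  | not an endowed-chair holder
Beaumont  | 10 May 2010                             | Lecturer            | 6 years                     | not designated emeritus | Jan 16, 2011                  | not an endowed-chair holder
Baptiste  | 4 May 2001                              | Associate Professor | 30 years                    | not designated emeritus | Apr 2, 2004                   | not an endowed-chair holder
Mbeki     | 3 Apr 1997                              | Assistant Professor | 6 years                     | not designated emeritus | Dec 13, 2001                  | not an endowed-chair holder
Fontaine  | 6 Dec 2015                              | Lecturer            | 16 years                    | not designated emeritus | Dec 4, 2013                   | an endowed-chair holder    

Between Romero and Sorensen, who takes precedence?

By current position: Harlow (Professor); then Baptiste and Sorensen (Associate Professor); then Mbeki and Romero (Assistant Professor); then Fontaine, Oyelaran, Beaumont, Dimitriou and Yilmaz (Lecturer).
Baptiste and Sorensen are each not an endowed-chair holder, so the next rule applies.
Baptiste and Sorensen both have date of appointment to current position 4 May 2001, so the next rule applies.
Baptiste and Sorensen both have years of continuous service 30 years, so the next rule applies.
Among Baptiste and Sorensen, alphabetically by surname: Baptiste before Sorensen.
Mbeki and Romero are each not an endowed-chair holder, so the next rule applies.
Mbeki and Romero both have date of appointment to current position 3 Apr 1997, so the next rule applies.
Mbeki and Romero both have years of continuous service 6 years, so the next rule applies.
Among Mbeki and Romero, alphabetically by surname: Mbeki before Romero.
Among Fontaine, Oyelaran, Beaumont, Dimitriou and Yilmaz, an endowed-chair holder before not an endowed-chair holder: Fontaine and Oyelaran (an endowed-chair holder) before Beaumont, Dimitriou and Yilmaz (not an endowed-chair holder).
Fontaine and Oyelaran both have date of appointment to current position 6 Dec 2015, so the next rule applies.
Fontaine and Oyelaran both have years of continuous service 16 years, so the next rule applies.
Among Fontaine and Oyelaran, alphabetically by surname: Fontaine before Oyelaran.
Beaumont, Dimitriou and Yilmaz all have date of appointment to current position 10 May 2010, so the next rule applies.
Beaumont, Dimitriou and Yilmaz all have years of continuous service 6 years, so the next rule applies.
Among Beaumont, Dimitriou and Yilmaz, alphabetically by surname: Beaumont before Dimitriou before Yilmaz.
So Sorensen takes precedence.

Sorensen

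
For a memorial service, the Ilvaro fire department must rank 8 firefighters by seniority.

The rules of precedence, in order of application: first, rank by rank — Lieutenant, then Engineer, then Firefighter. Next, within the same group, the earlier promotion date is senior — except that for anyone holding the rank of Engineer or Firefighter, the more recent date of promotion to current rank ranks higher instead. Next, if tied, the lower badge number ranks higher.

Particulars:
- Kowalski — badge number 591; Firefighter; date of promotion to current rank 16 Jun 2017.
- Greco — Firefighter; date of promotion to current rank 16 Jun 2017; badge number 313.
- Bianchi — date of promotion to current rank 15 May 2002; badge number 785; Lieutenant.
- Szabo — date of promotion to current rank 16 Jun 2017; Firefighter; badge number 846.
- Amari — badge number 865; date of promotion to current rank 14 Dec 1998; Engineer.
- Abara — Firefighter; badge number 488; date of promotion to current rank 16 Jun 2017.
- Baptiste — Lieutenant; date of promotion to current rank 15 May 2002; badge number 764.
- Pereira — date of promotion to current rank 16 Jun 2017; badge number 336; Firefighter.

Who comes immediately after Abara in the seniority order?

Kowalski

By rank: Baptiste and Bianchi (Lieutenant); then Amari (Engineer); then Greco, Pereira, Abara, Kowalski and Szabo (Firefighter).
Baptiste and Bianchi both have date of promotion to current rank 15 May 2002, so the next rule applies.
Among Baptiste and Bianchi, by badge number (lower first): Baptiste (764) before Bianchi (785).
Greco, Pereira, Abara, Kowalski and Szabo all have date of promotion to current rank 16 Jun 2017, so the next rule applies.
Among Greco, Pereira, Abara, Kowalski and Szabo, by badge number (lower first): Greco (313) before Pereira (336) before Abara (488) before Kowalski (591) before Szabo (846).
Order: Baptiste, Bianchi, Amari, Greco, Pereira, Abara, Kowalski, Szabo.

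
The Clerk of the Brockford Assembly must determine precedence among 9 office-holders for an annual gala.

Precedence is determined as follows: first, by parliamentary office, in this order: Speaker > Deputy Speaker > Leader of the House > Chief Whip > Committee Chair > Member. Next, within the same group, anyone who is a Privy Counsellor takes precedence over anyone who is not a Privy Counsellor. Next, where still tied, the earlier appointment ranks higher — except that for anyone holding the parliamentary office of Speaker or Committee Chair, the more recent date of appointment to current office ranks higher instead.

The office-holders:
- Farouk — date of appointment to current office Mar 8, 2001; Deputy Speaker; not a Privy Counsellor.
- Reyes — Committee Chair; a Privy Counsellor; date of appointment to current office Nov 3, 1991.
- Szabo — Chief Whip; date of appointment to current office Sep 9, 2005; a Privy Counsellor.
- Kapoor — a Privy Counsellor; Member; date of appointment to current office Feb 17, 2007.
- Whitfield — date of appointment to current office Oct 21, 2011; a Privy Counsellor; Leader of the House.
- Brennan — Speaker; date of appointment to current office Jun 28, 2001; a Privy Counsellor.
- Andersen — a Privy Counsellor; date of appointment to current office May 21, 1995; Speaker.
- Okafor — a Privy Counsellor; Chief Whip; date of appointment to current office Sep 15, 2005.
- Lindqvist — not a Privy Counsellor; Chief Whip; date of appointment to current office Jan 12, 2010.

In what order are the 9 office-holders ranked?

Brennan, Andersen, Farouk, Whitfield, Szabo, Okafor, Lindqvist, Reyes, Kapoor

By parliamentary office: Brennan and Andersen (Speaker); then Farouk (Deputy Speaker); then Whitfield (Leader of the House); then Szabo, Okafor and Lindqvist (Chief Whip); then Reyes (Committee Chair); then Kapoor (Member).
Brennan and Andersen are each a Privy Counsellor, so the next rule applies.
Among Brennan and Andersen, by date of appointment to current office (later first) (reversed rule for this group): Brennan (Jun 28, 2001) before Andersen (May 21, 1995).
Among Szabo, Okafor and Lindqvist, a Privy Counsellor before not a Privy Counsellor: Szabo and Okafor (a Privy Counsellor) before Lindqvist (not a Privy Counsellor).
Among Szabo and Okafor, by date of appointment to current office (earlier first): Szabo (Sep 9, 2005) before Okafor (Sep 15, 2005).
Full order: Brennan, Andersen, Farouk, Whitfield, Szabo, Okafor, Lindqvist, Reyes, Kapoor.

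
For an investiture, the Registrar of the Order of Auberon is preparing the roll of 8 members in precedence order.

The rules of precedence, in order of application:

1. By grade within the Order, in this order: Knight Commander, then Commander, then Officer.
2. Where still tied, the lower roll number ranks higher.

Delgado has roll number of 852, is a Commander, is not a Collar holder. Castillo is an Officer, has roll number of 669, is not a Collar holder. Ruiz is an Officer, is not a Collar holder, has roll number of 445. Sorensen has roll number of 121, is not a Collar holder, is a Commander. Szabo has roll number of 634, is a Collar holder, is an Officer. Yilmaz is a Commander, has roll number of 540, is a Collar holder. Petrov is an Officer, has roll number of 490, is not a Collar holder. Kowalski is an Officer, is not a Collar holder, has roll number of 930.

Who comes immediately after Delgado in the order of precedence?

Ruiz

By grade within the Order: Sorensen, Yilmaz and Delgado (Commander); then Ruiz, Petrov, Szabo, Castillo and Kowalski (Officer).
Among Sorensen, Yilmaz and Delgado, by roll number (lower first): Sorensen (121) before Yilmaz (540) before Delgado (852).
Among Ruiz, Petrov, Szabo, Castillo and Kowalski, by roll number (lower first): Ruiz (445) before Petrov (490) before Szabo (634) before Castillo (669) before Kowalski (930).
Order: Sorensen, Yilmaz, Delgado, Ruiz, Petrov, Szabo, Castillo, Kowalski.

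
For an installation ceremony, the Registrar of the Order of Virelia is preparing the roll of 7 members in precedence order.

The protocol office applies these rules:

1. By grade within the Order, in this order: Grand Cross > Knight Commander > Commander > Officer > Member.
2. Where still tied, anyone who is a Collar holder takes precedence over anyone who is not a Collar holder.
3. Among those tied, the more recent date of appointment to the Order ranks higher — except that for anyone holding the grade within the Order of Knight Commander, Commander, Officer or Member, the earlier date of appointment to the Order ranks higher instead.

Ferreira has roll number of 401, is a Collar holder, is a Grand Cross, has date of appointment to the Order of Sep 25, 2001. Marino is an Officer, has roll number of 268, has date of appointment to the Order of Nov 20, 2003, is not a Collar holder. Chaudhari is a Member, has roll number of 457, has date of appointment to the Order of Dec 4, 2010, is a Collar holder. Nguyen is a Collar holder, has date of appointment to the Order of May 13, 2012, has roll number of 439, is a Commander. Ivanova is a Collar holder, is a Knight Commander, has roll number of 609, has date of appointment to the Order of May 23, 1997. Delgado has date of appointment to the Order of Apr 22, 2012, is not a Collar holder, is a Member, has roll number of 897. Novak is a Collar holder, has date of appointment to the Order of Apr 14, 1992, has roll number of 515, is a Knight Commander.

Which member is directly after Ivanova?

Nguyen

By grade within the Order: Ferreira (Grand Cross); then Novak and Ivanova (Knight Commander); then Nguyen (Commander); then Marino (Officer); then Chaudhari and Delgado (Member).
Novak and Ivanova are each a Collar holder, so the next rule applies.
Among Novak and Ivanova, by date of appointment to the Order (earlier first) (reversed rule for this group): Novak (Apr 14, 1992) before Ivanova (May 23, 1997).
Among Chaudhari and Delgado, a Collar holder before not a Collar holder: Chaudhari (a Collar holder) before Delgado (not a Collar holder).
Order: Ferreira, Novak, Ivanova, Nguyen, Marino, Chaudhari, Delgado.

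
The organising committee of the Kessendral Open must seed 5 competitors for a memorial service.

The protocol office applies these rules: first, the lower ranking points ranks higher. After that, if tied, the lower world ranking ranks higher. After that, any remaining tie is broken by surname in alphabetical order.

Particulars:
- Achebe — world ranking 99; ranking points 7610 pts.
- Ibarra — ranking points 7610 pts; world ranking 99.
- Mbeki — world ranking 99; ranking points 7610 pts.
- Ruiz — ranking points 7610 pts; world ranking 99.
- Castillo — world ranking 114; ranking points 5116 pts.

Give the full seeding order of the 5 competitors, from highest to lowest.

By ranking points (lower first): Castillo (5116 pts); then Achebe, Ibarra, Mbeki and Ruiz (each 7610 pts).
Achebe, Ibarra, Mbeki and Ruiz all have world ranking 99, so the next rule applies.
Among Achebe, Ibarra, Mbeki and Ruiz, alphabetically by surname: Achebe before Ibarra before Mbeki before Ruiz.
Full order: Castillo, Achebe, Ibarra, Mbeki, Ruiz.

Castillo, Achebe, Ibarra, Mbeki, Ruiz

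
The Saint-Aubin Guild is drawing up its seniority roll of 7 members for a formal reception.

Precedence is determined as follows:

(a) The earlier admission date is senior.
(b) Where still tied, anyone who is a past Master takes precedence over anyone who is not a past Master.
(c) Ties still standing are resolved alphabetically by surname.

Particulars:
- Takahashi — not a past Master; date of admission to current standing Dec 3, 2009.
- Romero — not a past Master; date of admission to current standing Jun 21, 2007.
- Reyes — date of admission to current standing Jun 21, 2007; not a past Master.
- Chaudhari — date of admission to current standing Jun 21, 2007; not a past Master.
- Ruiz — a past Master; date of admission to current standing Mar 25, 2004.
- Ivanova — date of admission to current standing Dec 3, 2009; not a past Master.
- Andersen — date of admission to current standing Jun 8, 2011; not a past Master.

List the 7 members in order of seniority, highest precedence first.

By date of admission to current standing (earlier first): Ruiz (Mar 25, 2004); then Chaudhari, Reyes and Romero (each Jun 21, 2007); then Ivanova and Takahashi (both Dec 3, 2009); then Andersen (Jun 8, 2011).
Chaudhari, Reyes and Romero are each not a past Master, so the next rule applies.
Among Chaudhari, Reyes and Romero, alphabetically by surname: Chaudhari before Reyes before Romero.
Ivanova and Takahashi are each not a past Master, so the next rule applies.
Among Ivanova and Takahashi, alphabetically by surname: Ivanova before Takahashi.
Full order: Ruiz, Chaudhari, Reyes, Romero, Ivanova, Takahashi, Andersen.

Ruiz, Chaudhari, Reyes, Romero, Ivanova, Takahashi, Andersen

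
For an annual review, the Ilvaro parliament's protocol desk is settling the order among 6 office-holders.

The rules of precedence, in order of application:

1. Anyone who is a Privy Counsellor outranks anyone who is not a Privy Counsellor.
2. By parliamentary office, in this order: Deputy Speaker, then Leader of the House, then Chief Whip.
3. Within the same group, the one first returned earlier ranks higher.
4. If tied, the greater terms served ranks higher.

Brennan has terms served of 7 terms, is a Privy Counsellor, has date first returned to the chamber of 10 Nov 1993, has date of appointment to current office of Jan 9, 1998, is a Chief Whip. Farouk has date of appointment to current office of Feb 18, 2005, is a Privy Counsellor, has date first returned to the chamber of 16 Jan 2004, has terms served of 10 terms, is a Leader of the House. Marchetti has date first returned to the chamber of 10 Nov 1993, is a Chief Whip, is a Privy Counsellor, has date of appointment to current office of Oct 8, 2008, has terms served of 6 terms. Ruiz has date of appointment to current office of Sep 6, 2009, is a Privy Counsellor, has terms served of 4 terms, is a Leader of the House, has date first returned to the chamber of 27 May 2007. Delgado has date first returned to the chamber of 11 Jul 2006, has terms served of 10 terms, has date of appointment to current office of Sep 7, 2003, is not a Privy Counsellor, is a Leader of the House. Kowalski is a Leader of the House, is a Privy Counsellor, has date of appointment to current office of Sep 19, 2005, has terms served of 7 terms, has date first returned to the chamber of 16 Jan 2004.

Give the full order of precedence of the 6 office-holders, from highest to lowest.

By the first rule: Farouk, Kowalski, Ruiz, Brennan and Marchetti (each a Privy Counsellor); then Delgado (not a Privy Counsellor).
Among Farouk, Kowalski, Ruiz, Brennan and Marchetti, by parliamentary office: Farouk, Kowalski and Ruiz (Leader of the House) before Brennan and Marchetti (Chief Whip).
Among Farouk, Kowalski and Ruiz, by date first returned to the chamber (earlier first): Farouk and Kowalski (16 Jan 2004) before Ruiz (27 May 2007).
Among Farouk and Kowalski, by terms served (higher first): Farouk (10 terms) before Kowalski (7 terms).
Brennan and Marchetti both have date first returned to the chamber 10 Nov 1993, so the next rule applies.
Among Brennan and Marchetti, by terms served (higher first): Brennan (7 terms) before Marchetti (6 terms).
Full order: Farouk, Kowalski, Ruiz, Brennan, Marchetti, Delgado.

Farouk, Kowalski, Ruiz, Brennan, Marchetti, Delgado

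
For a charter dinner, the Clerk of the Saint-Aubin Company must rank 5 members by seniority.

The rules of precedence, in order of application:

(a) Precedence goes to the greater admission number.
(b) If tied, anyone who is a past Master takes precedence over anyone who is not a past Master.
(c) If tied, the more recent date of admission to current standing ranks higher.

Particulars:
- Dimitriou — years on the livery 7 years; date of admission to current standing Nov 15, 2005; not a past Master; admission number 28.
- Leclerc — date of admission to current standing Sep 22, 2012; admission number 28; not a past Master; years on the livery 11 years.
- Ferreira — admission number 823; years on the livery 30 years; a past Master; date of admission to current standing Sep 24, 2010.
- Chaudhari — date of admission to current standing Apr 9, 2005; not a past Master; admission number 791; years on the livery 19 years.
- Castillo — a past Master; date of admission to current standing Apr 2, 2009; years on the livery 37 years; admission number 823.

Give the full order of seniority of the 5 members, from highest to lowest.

By admission number (higher first): Ferreira and Castillo (both 823); then Chaudhari (791); then Leclerc and Dimitriou (both 28).
Ferreira and Castillo are each a past Master, so the next rule applies.
Among Ferreira and Castillo, by date of admission to current standing (later first): Ferreira (Sep 24, 2010) before Castillo (Apr 2, 2009).
Leclerc and Dimitriou are each not a past Master, so the next rule applies.
Among Leclerc and Dimitriou, by date of admission to current standing (later first): Leclerc (Sep 22, 2012) before Dimitriou (Nov 15, 2005).
Full order: Ferreira, Castillo, Chaudhari, Leclerc, Dimitriou.

Ferreira, Castillo, Chaudhari, Leclerc, Dimitriou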